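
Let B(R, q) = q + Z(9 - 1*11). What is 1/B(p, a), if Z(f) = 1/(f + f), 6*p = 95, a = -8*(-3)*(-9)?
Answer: -4/865 ≈ -0.0046243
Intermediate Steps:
a = -216 (a = 24*(-9) = -216)
p = 95/6 (p = (⅙)*95 = 95/6 ≈ 15.833)
Z(f) = 1/(2*f)
B(R, q) = -¼ + q (B(R, q) = q + 1/(2*(9 - 1*11)) = q + 1/(2*(9 - 11)) = q + (½)/(-2) = q + (½)*(-½) = q - ¼ = -¼ + q)
1/B(p, a) = 1/(-¼ - 216) = 1/(-865/4) = -4/865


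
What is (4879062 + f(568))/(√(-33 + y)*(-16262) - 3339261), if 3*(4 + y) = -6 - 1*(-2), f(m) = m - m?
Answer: -48877384359546/33482404132423 + 79343306244*I*√345/33482404132423 ≈ -1.4598 + 0.044015*I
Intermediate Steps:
f(m) = 0
y = -16/3 (y = -4 + (-6 - 1*(-2))/3 = -4 + (-6 + 2)/3 = -4 + (⅓)*(-4) = -4 - 4/3 = -16/3 ≈ -5.3333)
(4879062 + f(568))/(√(-33 + y)*(-16262) - 3339261) = (4879062 + 0)/(√(-33 - 16/3)*(-16262) - 3339261) = 4879062/(√(-115/3)*(-16262) - 3339261) = 4879062/((I*√345/3)*(-16262) - 3339261) = 4879062/(-16262*I*√345/3 - 3339261) = 4879062/(-3339261 - 16262*I*√345/3)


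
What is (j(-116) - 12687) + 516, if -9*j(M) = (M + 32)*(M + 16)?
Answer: -39313/3 ≈ -13104.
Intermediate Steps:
j(M) = -(16 + M)*(32 + M)/9 (j(M) = -(M + 32)*(M + 16)/9 = -(32 + M)*(16 + M)/9 = -(16 + M)*(32 + M)/9)
(j(-116) - 12687) + 516 = ((-512/9 - 16/3*(-116) - ⅑*(-116)²) - 12687) + 516 = ((-512/9 + 1856/3 - ⅑*13456) - 12687) + 516 = ((-512/9 + 1856/3 - 13456/9) - 12687) + 516 = (-2800/3 - 12687) + 516 = -40861/3 + 516 = -39313/3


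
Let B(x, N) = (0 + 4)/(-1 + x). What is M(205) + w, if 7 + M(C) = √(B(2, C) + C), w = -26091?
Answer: -26098 + √209 ≈ -26084.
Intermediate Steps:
B(x, N) = 4/(-1 + x)
M(C) = -7 + √(4 + C) (M(C) = -7 + √(4/(-1 + 2) + C) = -7 + √(4/1 + C) = -7 + √(4*1 + C) = -7 + √(4 + C))
M(205) + w = (-7 + √(4 + 205)) - 26091 = (-7 + √209) - 26091 = -26098 + √209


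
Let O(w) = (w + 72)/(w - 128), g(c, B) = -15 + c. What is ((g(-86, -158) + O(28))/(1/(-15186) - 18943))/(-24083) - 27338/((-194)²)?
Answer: -94697741016611369/130369561923555706 ≈ -0.72638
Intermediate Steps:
O(w) = (72 + w)/(-128 + w)
((g(-86, -158) + O(28))/(1/(-15186) - 18943))/(-24083) - 27338/((-194)²) = (((-15 - 86) + (72 + 28)/(-128 + 28))/(1/(-15186) - 18943))/(-24083) - 27338/((-194)²) = ((-101 + 100/(-100))/(-1/15186 - 18943))*(-1/24083) - 27338/37636 = ((-101 - 1/100*100)/(-287668399/15186))*(-1/24083) - 27338*1/37636 = ((-101 - 1)*(-15186/287668399))*(-1/24083) - 13669/18818 = -102*(-15186/287668399)*(-1/24083) - 13669/18818 = (1548972/287668399)*(-1/24083) - 13669/18818 = -1548972/6927918053117 - 13669/18818 = -94697741016611369/130369561923555706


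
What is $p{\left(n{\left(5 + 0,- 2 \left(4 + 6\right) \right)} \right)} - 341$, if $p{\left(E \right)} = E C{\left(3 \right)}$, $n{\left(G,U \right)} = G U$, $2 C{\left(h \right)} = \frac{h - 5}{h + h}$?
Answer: $- \frac{973}{3} \approx -324.33$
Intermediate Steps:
$C{\left(h \right)} = \frac{-5 + h}{4 h}$ ($C{\left(h \right)} = \frac{\left(h - 5\right) \frac{1}{h + h}}{2} = \frac{\left(-5 + h\right) \frac{1}{2 h}}{2} = \frac{\frac{1}{2} \frac{1}{h} \left(-5 + h\right)}{2} = \frac{-5 + h}{4 h}$)
$p{\left(E \right)} = - \frac{E}{6}$ ($p{\left(E \right)} = E \frac{-5 + 3}{4 \cdot 3} = E \frac{1}{4} \cdot \frac{1}{3} \left(-2\right) = E \left(- \frac{1}{6}\right) = - \frac{E}{6}$)
$p{\left(n{\left(5 + 0,- 2 \left(4 + 6\right) \right)} \right)} - 341 = - \frac{\left(5 + 0\right) \left(- 2 \left(4 + 6\right)\right)}{6} - 341 = - \frac{5 \left(\left(-2\right) 10\right)}{6} - 341 = - \frac{5 \left(-20\right)}{6} - 341 = \left(- \frac{1}{6}\right) \left(-100\right) - 341 = \frac{50}{3} - 341 = - \frac{973}{3}$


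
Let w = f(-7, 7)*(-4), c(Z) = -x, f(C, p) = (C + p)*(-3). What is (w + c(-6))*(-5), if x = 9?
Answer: 45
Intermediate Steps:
f(C, p) = -3*C - 3*p
c(Z) = -9 (c(Z) = -1*9 = -9)
w = 0 (w = (-3*(-7) - 3*7)*(-4) = (21 - 21)*(-4) = 0*(-4) = 0)
(w + c(-6))*(-5) = (0 - 9)*(-5) = -9*(-5) = 45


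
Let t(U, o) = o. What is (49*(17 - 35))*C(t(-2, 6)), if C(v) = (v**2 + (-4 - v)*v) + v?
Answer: 15876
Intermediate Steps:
C(v) = v + v**2 + v*(-4 - v) (C(v) = (v**2 + v*(-4 - v)) + v = v + v**2 + v*(-4 - v))
(49*(17 - 35))*C(t(-2, 6)) = (49*(17 - 35))*(-3*6) = (49*(-18))*(-18) = -882*(-18) = 15876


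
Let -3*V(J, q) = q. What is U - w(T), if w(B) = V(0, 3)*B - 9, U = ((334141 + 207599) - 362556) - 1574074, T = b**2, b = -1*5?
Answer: -1394856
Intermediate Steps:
b = -5
V(J, q) = -q/3
T = 25 (T = (-5)**2 = 25)
U = -1394890 (U = (541740 - 362556) - 1574074 = 179184 - 1574074 = -1394890)
w(B) = -9 - B (w(B) = (-1/3*3)*B - 9 = -B - 9 = -9 - B)
U - w(T) = -1394890 - (-9 - 1*25) = -1394890 - (-9 - 25) = -1394890 - 1*(-34) = -1394890 + 34 = -1394856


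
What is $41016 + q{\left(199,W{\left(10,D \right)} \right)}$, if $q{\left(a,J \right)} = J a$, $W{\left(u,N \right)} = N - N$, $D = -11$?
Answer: $41016$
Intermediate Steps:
$W{\left(u,N \right)} = 0$
$41016 + q{\left(199,W{\left(10,D \right)} \right)} = 41016 + 0 \cdot 199 = 41016 + 0 = 41016$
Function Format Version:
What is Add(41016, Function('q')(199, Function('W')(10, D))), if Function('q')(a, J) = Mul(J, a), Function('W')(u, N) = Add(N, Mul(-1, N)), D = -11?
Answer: 41016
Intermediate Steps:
Function('W')(u, N) = 0
Add(41016, Function('q')(199, Function('W')(10, D))) = Add(41016, Mul(0, 199)) = Add(41016, 0) = 41016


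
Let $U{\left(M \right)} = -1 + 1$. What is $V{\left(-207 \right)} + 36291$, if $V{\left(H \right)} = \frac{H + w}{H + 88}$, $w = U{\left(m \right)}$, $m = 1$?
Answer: $\frac{4318836}{119} \approx 36293.0$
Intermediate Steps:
$U{\left(M \right)} = 0$
$w = 0$
$V{\left(H \right)} = \frac{H}{88 + H}$ ($V{\left(H \right)} = \frac{H + 0}{H + 88} = \frac{H}{88 + H}$)
$V{\left(-207 \right)} + 36291 = - \frac{207}{88 - 207} + 36291 = - \frac{207}{-119} + 36291 = \left(-207\right) \left(- \frac{1}{119}\right) + 36291 = \frac{207}{119} + 36291 = \frac{4318836}{119}$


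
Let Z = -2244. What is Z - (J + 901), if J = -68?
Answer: -3077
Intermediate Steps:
Z - (J + 901) = -2244 - (-68 + 901) = -2244 - 1*833 = -2244 - 833 = -3077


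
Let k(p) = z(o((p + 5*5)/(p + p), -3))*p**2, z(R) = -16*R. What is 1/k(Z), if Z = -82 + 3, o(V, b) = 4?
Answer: -1/399424 ≈ -2.5036e-6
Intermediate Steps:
Z = -79
k(p) = -64*p**2 (k(p) = (-16*4)*p**2 = -64*p**2)
1/k(Z) = 1/(-64*(-79)**2) = 1/(-64*6241) = 1/(-399424) = -1/399424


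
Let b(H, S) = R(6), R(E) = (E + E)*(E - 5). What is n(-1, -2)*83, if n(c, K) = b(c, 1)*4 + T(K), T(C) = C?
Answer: 3818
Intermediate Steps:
R(E) = 2*E*(-5 + E) (R(E) = (2*E)*(-5 + E) = 2*E*(-5 + E))
b(H, S) = 12 (b(H, S) = 2*6*(-5 + 6) = 2*6*1 = 12)
n(c, K) = 48 + K (n(c, K) = 12*4 + K = 48 + K)
n(-1, -2)*83 = (48 - 2)*83 = 46*83 = 3818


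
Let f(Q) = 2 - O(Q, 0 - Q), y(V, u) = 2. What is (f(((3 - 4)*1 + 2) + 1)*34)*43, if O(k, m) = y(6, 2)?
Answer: 0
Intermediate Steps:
O(k, m) = 2
f(Q) = 0 (f(Q) = 2 - 1*2 = 2 - 2 = 0)
(f(((3 - 4)*1 + 2) + 1)*34)*43 = (0*34)*43 = 0*43 = 0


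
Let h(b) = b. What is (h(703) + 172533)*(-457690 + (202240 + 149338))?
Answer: -18382418432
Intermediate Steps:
(h(703) + 172533)*(-457690 + (202240 + 149338)) = (703 + 172533)*(-457690 + (202240 + 149338)) = 173236*(-457690 + 351578) = 173236*(-106112) = -18382418432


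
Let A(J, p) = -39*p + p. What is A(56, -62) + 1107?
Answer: 3463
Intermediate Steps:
A(J, p) = -38*p
A(56, -62) + 1107 = -38*(-62) + 1107 = 2356 + 1107 = 3463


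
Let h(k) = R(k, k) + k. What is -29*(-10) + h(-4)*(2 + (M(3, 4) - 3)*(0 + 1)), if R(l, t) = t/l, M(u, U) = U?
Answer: 281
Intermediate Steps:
h(k) = 1 + k (h(k) = k/k + k = 1 + k)
-29*(-10) + h(-4)*(2 + (M(3, 4) - 3)*(0 + 1)) = -29*(-10) + (1 - 4)*(2 + (4 - 3)*(0 + 1)) = 290 - 3*(2 + 1*1) = 290 - 3*(2 + 1) = 290 - 3*3 = 290 - 9 = 281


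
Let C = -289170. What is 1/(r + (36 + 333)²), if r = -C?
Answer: 1/425331 ≈ 2.3511e-6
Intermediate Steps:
r = 289170 (r = -1*(-289170) = 289170)
1/(r + (36 + 333)²) = 1/(289170 + (36 + 333)²) = 1/(289170 + 369²) = 1/(289170 + 136161) = 1/425331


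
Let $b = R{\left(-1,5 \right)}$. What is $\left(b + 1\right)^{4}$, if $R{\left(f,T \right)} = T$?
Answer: $1296$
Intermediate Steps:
$b = 5$
$\left(b + 1\right)^{4} = \left(5 + 1\right)^{4} = 6^{4} = 1296$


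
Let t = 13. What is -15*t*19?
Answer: -3705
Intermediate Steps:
-15*t*19 = -15*13*19 = -195*19 = -3705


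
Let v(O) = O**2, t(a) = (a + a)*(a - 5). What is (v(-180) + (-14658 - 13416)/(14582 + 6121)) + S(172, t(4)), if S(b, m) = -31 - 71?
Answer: 222879140/6901 ≈ 32297.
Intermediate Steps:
t(a) = 2*a*(-5 + a) (t(a) = (2*a)*(-5 + a) = 2*a*(-5 + a))
S(b, m) = -102
(v(-180) + (-14658 - 13416)/(14582 + 6121)) + S(172, t(4)) = ((-180)**2 + (-14658 - 13416)/(14582 + 6121)) - 102 = (32400 - 28074/20703) - 102 = (32400 - 28074*1/20703) - 102 = (32400 - 9358/6901) - 102 = 223583042/6901 - 102 = 222879140/6901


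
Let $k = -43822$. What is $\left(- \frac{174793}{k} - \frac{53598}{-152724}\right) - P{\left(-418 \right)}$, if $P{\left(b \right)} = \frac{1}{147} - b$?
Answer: $- \frac{16957296488420}{40992610659} \approx -413.67$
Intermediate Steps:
$P{\left(b \right)} = \frac{1}{147} - b$
$\left(- \frac{174793}{k} - \frac{53598}{-152724}\right) - P{\left(-418 \right)} = \left(- \frac{174793}{-43822} - \frac{53598}{-152724}\right) - \left(\frac{1}{147} - -418\right) = \left(\left(-174793\right) \left(- \frac{1}{43822}\right) - - \frac{8933}{25454}\right) - \left(\frac{1}{147} + 418\right) = \left(\frac{174793}{43822} + \frac{8933}{25454}\right) - \frac{61447}{147} = \frac{1210160737}{278861297} - \frac{61447}{147} = - \frac{16957296488420}{40992610659}$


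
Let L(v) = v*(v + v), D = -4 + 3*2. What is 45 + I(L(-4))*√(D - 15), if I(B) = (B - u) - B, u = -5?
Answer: 45 + 5*I*√13 ≈ 45.0 + 18.028*I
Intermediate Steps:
D = 2 (D = -4 + 6 = 2)
L(v) = 2*v² (L(v) = v*(2*v) = 2*v²)
I(B) = 5 (I(B) = (B - 1*(-5)) - B = (B + 5) - B = (5 + B) - B = 5)
45 + I(L(-4))*√(D - 15) = 45 + 5*√(2 - 15) = 45 + 5*√(-13) = 45 + 5*(I*√13) = 45 + 5*I*√13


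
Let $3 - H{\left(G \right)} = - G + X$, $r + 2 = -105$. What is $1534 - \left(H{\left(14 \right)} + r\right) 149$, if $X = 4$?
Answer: $15540$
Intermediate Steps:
$r = -107$ ($r = -2 - 105 = -107$)
$H{\left(G \right)} = -1 + G$ ($H{\left(G \right)} = 3 - \left(- G + 4\right) = 3 - \left(4 - G\right) = 3 + \left(-4 + G\right) = -1 + G$)
$1534 - \left(H{\left(14 \right)} + r\right) 149 = 1534 - \left(\left(-1 + 14\right) - 107\right) 149 = 1534 - \left(13 - 107\right) 149 = 1534 - \left(-94\right) 149 = 1534 - -14006 = 1534 + 14006 = 15540$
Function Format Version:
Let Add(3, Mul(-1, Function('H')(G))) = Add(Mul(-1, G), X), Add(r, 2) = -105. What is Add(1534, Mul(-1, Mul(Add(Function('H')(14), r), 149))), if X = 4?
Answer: 15540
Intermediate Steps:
r = -107 (r = Add(-2, -105) = -107)
Function('H')(G) = Add(-1, G) (Function('H')(G) = Add(3, Mul(-1, Add(Mul(-1, G), 4))) = Add(3, Mul(-1, Add(4, Mul(-1, G)))) = Add(3, Add(-4, G)) = Add(-1, G))
Add(1534, Mul(-1, Mul(Add(Function('H')(14), r), 149))) = Add(1534, Mul(-1, Mul(Add(Add(-1, 14), -107), 149))) = Add(1534, Mul(-1, Mul(Add(13, -107), 149))) = Add(1534, Mul(-1, Mul(-94, 149))) = Add(1534, Mul(-1, -14006)) = Add(1534, 14006) = 15540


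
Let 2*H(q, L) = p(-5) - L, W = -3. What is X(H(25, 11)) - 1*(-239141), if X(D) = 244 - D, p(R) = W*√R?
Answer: 478781/2 + 3*I*√5/2 ≈ 2.3939e+5 + 3.3541*I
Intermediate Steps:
p(R) = -3*√R
H(q, L) = -L/2 - 3*I*√5/2 (H(q, L) = (-3*I*√5 - L)/2 = (-L - 3*I*√5)/2 = -L/2 - 3*I*√5/2)
X(H(25, 11)) - 1*(-239141) = (244 - (-½*11 - 3*I*√5/2)) - 1*(-239141) = (244 - (-11/2 - 3*I*√5/2)) + 239141 = (244 + (11/2 + 3*I*√5/2)) + 239141 = (499/2 + 3*I*√5/2) + 239141 = 478781/2 + 3*I*√5/2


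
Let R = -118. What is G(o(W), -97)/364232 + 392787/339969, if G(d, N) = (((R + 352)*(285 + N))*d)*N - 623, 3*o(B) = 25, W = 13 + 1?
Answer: -3982170613301/41275862936 ≈ -96.477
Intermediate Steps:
W = 14
o(B) = 25/3 (o(B) = (⅓)*25 = 25/3)
G(d, N) = -623 + N*d*(66690 + 234*N) (G(d, N) = (((-118 + 352)*(285 + N))*d)*N - 623 = ((234*(285 + N))*d)*N - 623 = ((66690 + 234*N)*d)*N - 623 = (d*(66690 + 234*N))*N - 623 = N*d*(66690 + 234*N) - 623 = -623 + N*d*(66690 + 234*N))
G(o(W), -97)/364232 + 392787/339969 = (-623 + 234*(25/3)*(-97)² + 66690*(-97)*(25/3))/364232 + 392787/339969 = (-623 + 234*(25/3)*9409 - 53907750)*(1/364232) + 392787*(1/339969) = (-623 + 18347550 - 53907750)*(1/364232) + 130929/113323 = -35560823*1/364232 + 130929/113323 = -35560823/364232 + 130929/113323 = -3982170613301/41275862936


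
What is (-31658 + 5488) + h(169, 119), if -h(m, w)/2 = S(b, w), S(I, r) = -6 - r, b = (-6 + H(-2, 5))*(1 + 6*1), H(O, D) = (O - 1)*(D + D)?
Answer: -25920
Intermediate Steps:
H(O, D) = 2*D*(-1 + O) (H(O, D) = (-1 + O)*(2*D) = 2*D*(-1 + O))
b = -252 (b = (-6 + 2*5*(-1 - 2))*(1 + 6*1) = (-6 + 2*5*(-3))*(1 + 6) = (-6 - 30)*7 = -36*7 = -252)
h(m, w) = 12 + 2*w (h(m, w) = -2*(-6 - w) = 12 + 2*w)
(-31658 + 5488) + h(169, 119) = (-31658 + 5488) + (12 + 2*119) = -26170 + (12 + 238) = -26170 + 250 = -25920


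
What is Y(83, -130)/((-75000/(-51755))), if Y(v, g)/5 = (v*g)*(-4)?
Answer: 11168729/75 ≈ 1.4892e+5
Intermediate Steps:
Y(v, g) = -20*g*v (Y(v, g) = 5*((v*g)*(-4)) = 5*((g*v)*(-4)) = 5*(-4*g*v) = -20*g*v)
Y(83, -130)/((-75000/(-51755))) = (-20*(-130)*83)/((-75000/(-51755))) = 215800/((-75000*(-1/51755))) = 215800/(15000/10351) = 215800*(10351/15000) = 11168729/75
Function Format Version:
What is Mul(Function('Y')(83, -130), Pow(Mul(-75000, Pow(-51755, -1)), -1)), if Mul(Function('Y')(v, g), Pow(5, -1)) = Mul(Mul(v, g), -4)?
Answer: Rational(11168729, 75) ≈ 1.4892e+5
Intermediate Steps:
Function('Y')(v, g) = Mul(-20, g, v) (Function('Y')(v, g) = Mul(5, Mul(Mul(v, g), -4)) = Mul(5, Mul(Mul(g, v), -4)) = Mul(5, Mul(-4, g, v)) = Mul(-20, g, v))
Mul(Function('Y')(83, -130), Pow(Mul(-75000, Pow(-51755, -1)), -1)) = Mul(Mul(-20, -130, 83), Pow(Mul(-75000, Pow(-51755, -1)), -1)) = Mul(215800, Pow(Mul(-75000, Rational(-1, 51755)), -1)) = Mul(215800, Pow(Rational(15000, 10351), -1)) = Mul(215800, Rational(10351, 15000)) = Rational(11168729, 75)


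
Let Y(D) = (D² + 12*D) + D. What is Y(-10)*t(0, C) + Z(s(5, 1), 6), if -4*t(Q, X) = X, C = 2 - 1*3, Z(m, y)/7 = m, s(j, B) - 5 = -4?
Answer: -½ ≈ -0.50000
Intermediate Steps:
s(j, B) = 1 (s(j, B) = 5 - 4 = 1)
Z(m, y) = 7*m
C = -1 (C = 2 - 3 = -1)
t(Q, X) = -X/4
Y(D) = D² + 13*D
Y(-10)*t(0, C) + Z(s(5, 1), 6) = (-10*(13 - 10))*(-¼*(-1)) + 7*1 = -10*3*(¼) + 7 = -30*¼ + 7 = -15/2 + 7 = -½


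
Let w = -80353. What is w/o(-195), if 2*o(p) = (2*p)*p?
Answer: -6181/2925 ≈ -2.1132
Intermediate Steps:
o(p) = p² (o(p) = ((2*p)*p)/2 = (2*p²)/2 = p²)
w/o(-195) = -80353/((-195)²) = -80353/38025 = -80353*1/38025 = -6181/2925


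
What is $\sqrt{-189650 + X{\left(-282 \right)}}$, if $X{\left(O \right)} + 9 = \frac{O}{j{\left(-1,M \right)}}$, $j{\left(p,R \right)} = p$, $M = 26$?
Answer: $i \sqrt{189377} \approx 435.17 i$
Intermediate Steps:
$X{\left(O \right)} = -9 - O$ ($X{\left(O \right)} = -9 + \frac{O}{-1} = -9 + O \left(-1\right) = -9 - O$)
$\sqrt{-189650 + X{\left(-282 \right)}} = \sqrt{-189650 - -273} = \sqrt{-189650 + \left(-9 + 282\right)} = \sqrt{-189650 + 273} = \sqrt{-189377} = i \sqrt{189377}$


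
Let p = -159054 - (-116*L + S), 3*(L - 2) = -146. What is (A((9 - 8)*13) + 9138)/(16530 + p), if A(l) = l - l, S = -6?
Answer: -13707/221897 ≈ -0.061772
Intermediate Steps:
L = -140/3 (L = 2 + (1/3)*(-146) = 2 - 146/3 = -140/3 ≈ -46.667)
p = -493384/3 (p = -159054 - (-116*(-140/3) - 6) = -159054 - (16240/3 - 6) = -159054 - 1*16222/3 = -159054 - 16222/3 = -493384/3 ≈ -1.6446e+5)
A(l) = 0
(A((9 - 8)*13) + 9138)/(16530 + p) = (0 + 9138)/(16530 - 493384/3) = 9138/(-443794/3) = 9138*(-3/443794) = -13707/221897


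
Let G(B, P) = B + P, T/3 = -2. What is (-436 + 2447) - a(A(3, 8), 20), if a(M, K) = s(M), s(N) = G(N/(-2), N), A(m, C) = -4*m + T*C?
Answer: 2041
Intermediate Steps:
T = -6 (T = 3*(-2) = -6)
A(m, C) = -6*C - 4*m (A(m, C) = -4*m - 6*C = -6*C - 4*m)
s(N) = N/2 (s(N) = N/(-2) + N = N*(-½) + N = -N/2 + N = N/2)
a(M, K) = M/2
(-436 + 2447) - a(A(3, 8), 20) = (-436 + 2447) - (-6*8 - 4*3)/2 = 2011 - (-48 - 12)/2 = 2011 - (-60)/2 = 2011 - 1*(-30) = 2011 + 30 = 2041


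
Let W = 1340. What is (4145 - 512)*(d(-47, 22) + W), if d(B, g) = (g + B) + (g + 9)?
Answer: 4890018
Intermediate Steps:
d(B, g) = 9 + B + 2*g (d(B, g) = (B + g) + (9 + g) = 9 + B + 2*g)
(4145 - 512)*(d(-47, 22) + W) = (4145 - 512)*((9 - 47 + 2*22) + 1340) = 3633*((9 - 47 + 44) + 1340) = 3633*(6 + 1340) = 3633*1346 = 4890018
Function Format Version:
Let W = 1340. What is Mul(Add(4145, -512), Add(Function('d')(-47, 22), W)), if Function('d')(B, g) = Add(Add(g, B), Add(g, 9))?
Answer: 4890018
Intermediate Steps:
Function('d')(B, g) = Add(9, B, Mul(2, g)) (Function('d')(B, g) = Add(Add(B, g), Add(9, g)) = Add(9, B, Mul(2, g)))
Mul(Add(4145, -512), Add(Function('d')(-47, 22), W)) = Mul(Add(4145, -512), Add(Add(9, -47, Mul(2, 22)), 1340)) = Mul(3633, Add(Add(9, -47, 44), 1340)) = Mul(3633, Add(6, 1340)) = Mul(3633, 1346) = 4890018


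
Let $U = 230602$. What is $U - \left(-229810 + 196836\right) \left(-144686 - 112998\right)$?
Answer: $-8496641614$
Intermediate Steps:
$U - \left(-229810 + 196836\right) \left(-144686 - 112998\right) = 230602 - \left(-229810 + 196836\right) \left(-144686 - 112998\right) = 230602 - \left(-32974\right) \left(-257684\right) = 230602 - 8496872216 = -8496641614$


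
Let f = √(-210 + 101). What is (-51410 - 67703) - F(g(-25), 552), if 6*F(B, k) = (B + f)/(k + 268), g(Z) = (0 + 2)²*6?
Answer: -24418166/205 - I*√109/4920 ≈ -1.1911e+5 - 0.002122*I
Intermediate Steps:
f = I*√109 (f = √(-109) = I*√109 ≈ 10.44*I)
g(Z) = 24 (g(Z) = 2²*6 = 4*6 = 24)
F(B, k) = (B + I*√109)/(6*(268 + k)) (F(B, k) = ((B + I*√109)/(k + 268))/6 = ((B + I*√109)/(268 + k))/6 = (B + I*√109)/(6*(268 + k)))
(-51410 - 67703) - F(g(-25), 552) = (-51410 - 67703) - (24 + I*√109)/(6*(268 + 552)) = -119113 - (24 + I*√109)/(6*820) = -119113 - (1/205 + I*√109/4920) = -119113 + (-1/205 - I*√109/4920) = -24418166/205 - I*√109/4920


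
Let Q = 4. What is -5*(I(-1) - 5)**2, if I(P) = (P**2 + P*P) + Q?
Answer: -5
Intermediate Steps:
I(P) = 4 + 2*P**2 (I(P) = (P**2 + P*P) + 4 = (P**2 + P**2) + 4 = 2*P**2 + 4 = 4 + 2*P**2)
-5*(I(-1) - 5)**2 = -5*((4 + 2*(-1)**2) - 5)**2 = -5*((4 + 2*1) - 5)**2 = -5*((4 + 2) - 5)**2 = -5*(6 - 5)**2 = -5*1**2 = -5*1 = -5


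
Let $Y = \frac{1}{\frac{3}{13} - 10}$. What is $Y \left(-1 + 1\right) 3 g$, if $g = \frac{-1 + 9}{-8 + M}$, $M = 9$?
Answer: $0$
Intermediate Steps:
$Y = - \frac{13}{127}$ ($Y = \frac{1}{3 \cdot \frac{1}{13} - 10} = \frac{1}{\frac{3}{13} - 10} = \frac{1}{- \frac{127}{13}} = - \frac{13}{127} \approx -0.10236$)
$g = 8$ ($g = \frac{-1 + 9}{-8 + 9} = \frac{8}{1} = 8 \cdot 1 = 8$)
$Y \left(-1 + 1\right) 3 g = - \frac{13 \left(-1 + 1\right) 3}{127} \cdot 8 = - \frac{13 \cdot 0 \cdot 3}{127} \cdot 8 = \left(- \frac{13}{127}\right) 0 \cdot 8 = 0 \cdot 8 = 0$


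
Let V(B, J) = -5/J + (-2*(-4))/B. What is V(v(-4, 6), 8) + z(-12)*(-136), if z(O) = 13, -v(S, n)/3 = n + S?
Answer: -42479/24 ≈ -1770.0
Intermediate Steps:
v(S, n) = -3*S - 3*n (v(S, n) = -3*(n + S) = -3*(S + n) = -3*S - 3*n)
V(B, J) = -5/J + 8/B
V(v(-4, 6), 8) + z(-12)*(-136) = (-5/8 + 8/(-3*(-4) - 3*6)) + 13*(-136) = (-5*1/8 + 8/(12 - 18)) - 1768 = (-5/8 + 8/(-6)) - 1768 = (-5/8 + 8*(-1/6)) - 1768 = (-5/8 - 4/3) - 1768 = -47/24 - 1768 = -42479/24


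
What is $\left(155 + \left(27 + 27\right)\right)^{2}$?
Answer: $43681$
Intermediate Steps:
$\left(155 + \left(27 + 27\right)\right)^{2} = \left(155 + 54\right)^{2} = 209^{2} = 43681$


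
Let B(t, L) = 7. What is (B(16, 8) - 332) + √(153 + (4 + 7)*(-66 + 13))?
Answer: -325 + I*√430 ≈ -325.0 + 20.736*I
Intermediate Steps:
(B(16, 8) - 332) + √(153 + (4 + 7)*(-66 + 13)) = (7 - 332) + √(153 + (4 + 7)*(-66 + 13)) = -325 + √(153 + 11*(-53)) = -325 + √(153 - 583) = -325 + √(-430) = -325 + I*√430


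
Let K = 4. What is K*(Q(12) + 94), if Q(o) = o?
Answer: 424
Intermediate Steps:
K*(Q(12) + 94) = 4*(12 + 94) = 4*106 = 424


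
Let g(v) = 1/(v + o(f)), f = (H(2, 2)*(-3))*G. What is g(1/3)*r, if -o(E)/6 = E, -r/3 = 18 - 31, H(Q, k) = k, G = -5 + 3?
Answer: -117/215 ≈ -0.54419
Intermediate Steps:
G = -2
r = 39 (r = -3*(18 - 31) = -3*(-13) = 39)
f = 12 (f = (2*(-3))*(-2) = -6*(-2) = 12)
o(E) = -6*E
g(v) = 1/(-72 + v) (g(v) = 1/(v - 6*12) = 1/(v - 72) = 1/(-72 + v))
g(1/3)*r = 39/(-72 + 1/3) = 39/(-72 + ⅓) = 39/(-215/3) = -3/215*39 = -117/215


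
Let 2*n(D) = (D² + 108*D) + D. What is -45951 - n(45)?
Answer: -49416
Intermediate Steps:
n(D) = D²/2 + 109*D/2 (n(D) = ((D² + 108*D) + D)/2 = (D² + 109*D)/2 = D²/2 + 109*D/2)
-45951 - n(45) = -45951 - 45*(109 + 45)/2 = -45951 - 45*154/2 = -45951 - 1*3465 = -45951 - 3465 = -49416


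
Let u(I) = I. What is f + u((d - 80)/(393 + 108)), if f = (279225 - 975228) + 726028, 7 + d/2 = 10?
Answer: 15042451/501 ≈ 30025.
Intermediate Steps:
d = 6 (d = -14 + 2*10 = -14 + 20 = 6)
f = 30025 (f = -696003 + 726028 = 30025)
f + u((d - 80)/(393 + 108)) = 30025 + (6 - 80)/(393 + 108) = 30025 - 74/501 = 15042451/501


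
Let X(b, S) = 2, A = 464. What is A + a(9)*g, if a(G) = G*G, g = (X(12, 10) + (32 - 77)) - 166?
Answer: -16465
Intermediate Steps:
g = -209 (g = (2 + (32 - 77)) - 166 = (2 - 45) - 166 = -43 - 166 = -209)
a(G) = G²
A + a(9)*g = 464 + 9²*(-209) = 464 + 81*(-209) = 464 - 16929 = -16465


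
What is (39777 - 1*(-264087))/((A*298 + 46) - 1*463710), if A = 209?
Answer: -50644/66897 ≈ -0.75704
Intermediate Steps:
(39777 - 1*(-264087))/((A*298 + 46) - 1*463710) = (39777 - 1*(-264087))/((209*298 + 46) - 1*463710) = (39777 + 264087)/((62282 + 46) - 463710) = 303864/(62328 - 463710) = 303864/(-401382) = 303864*(-1/401382) = -50644/66897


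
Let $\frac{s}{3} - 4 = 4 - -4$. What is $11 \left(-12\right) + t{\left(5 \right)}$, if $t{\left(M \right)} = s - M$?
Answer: $-101$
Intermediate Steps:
$s = 36$ ($s = 12 + 3 \left(4 - -4\right) = 12 + 3 \left(4 + 4\right) = 12 + 3 \cdot 8 = 12 + 24 = 36$)
$t{\left(M \right)} = 36 - M$
$11 \left(-12\right) + t{\left(5 \right)} = 11 \left(-12\right) + \left(36 - 5\right) = -132 + \left(36 - 5\right) = -132 + 31 = -101$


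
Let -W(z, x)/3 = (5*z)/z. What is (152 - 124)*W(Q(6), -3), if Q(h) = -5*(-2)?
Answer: -420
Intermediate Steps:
Q(h) = 10
W(z, x) = -15 (W(z, x) = -3*5*z/z = -3*5 = -15)
(152 - 124)*W(Q(6), -3) = (152 - 124)*(-15) = 28*(-15) = -420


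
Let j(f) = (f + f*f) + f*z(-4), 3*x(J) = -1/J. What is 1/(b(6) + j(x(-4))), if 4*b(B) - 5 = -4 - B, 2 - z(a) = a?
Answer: -144/95 ≈ -1.5158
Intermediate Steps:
z(a) = 2 - a
b(B) = 1/4 - B/4 (b(B) = 5/4 + (-4 - B)/4 = 5/4 + (-1 - B/4) = 1/4 - B/4)
x(J) = -1/(3*J) (x(J) = (-1/J)/3 = -1/(3*J))
j(f) = f**2 + 7*f (j(f) = (f + f*f) + f*(2 - 1*(-4)) = (f + f**2) + f*(2 + 4) = (f + f**2) + f*6 = (f + f**2) + 6*f = f**2 + 7*f)
1/(b(6) + j(x(-4))) = 1/((1/4 - 1/4*6) + (-1/3/(-4))*(7 - 1/3/(-4))) = 1/((1/4 - 3/2) + (-1/3*(-1/4))*(7 - 1/3*(-1/4))) = 1/(-5/4 + (7 + 1/12)/12) = 1/(-5/4 + (1/12)*(85/12)) = 1/(-5/4 + 85/144) = 1/(-95/144) = -144/95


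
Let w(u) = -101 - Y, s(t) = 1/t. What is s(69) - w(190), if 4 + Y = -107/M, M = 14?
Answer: 86333/966 ≈ 89.372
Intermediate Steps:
Y = -163/14 (Y = -4 - 107/14 = -163/14 ≈ -11.643)
w(u) = -1251/14 (w(u) = -101 - 1*(-163/14) = -101 + 163/14 = -1251/14)
s(69) - w(190) = 1/69 - 1*(-1251/14) = 1/69 + 1251/14 = 86333/966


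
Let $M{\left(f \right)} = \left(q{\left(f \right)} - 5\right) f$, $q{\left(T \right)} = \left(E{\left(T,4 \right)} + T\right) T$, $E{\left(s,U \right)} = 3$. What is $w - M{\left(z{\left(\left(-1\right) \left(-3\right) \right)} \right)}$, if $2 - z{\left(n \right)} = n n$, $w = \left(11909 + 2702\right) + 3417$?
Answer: $18189$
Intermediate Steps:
$w = 18028$ ($w = 14611 + 3417 = 18028$)
$z{\left(n \right)} = 2 - n^{2}$ ($z{\left(n \right)} = 2 - n n = 2 - n^{2}$)
$q{\left(T \right)} = T \left(3 + T\right)$ ($q{\left(T \right)} = \left(3 + T\right) T = T \left(3 + T\right)$)
$M{\left(f \right)} = f \left(-5 + f \left(3 + f\right)\right)$ ($M{\left(f \right)} = \left(f \left(3 + f\right) - 5\right) f = \left(-5 + f \left(3 + f\right)\right) f = f \left(-5 + f \left(3 + f\right)\right)$)
$w - M{\left(z{\left(\left(-1\right) \left(-3\right) \right)} \right)} = 18028 - \left(2 - \left(\left(-1\right) \left(-3\right)\right)^{2}\right) \left(-5 + \left(2 - \left(\left(-1\right) \left(-3\right)\right)^{2}\right) \left(3 + \left(2 - \left(\left(-1\right) \left(-3\right)\right)^{2}\right)\right)\right) = 18028 - \left(2 - 3^{2}\right) \left(-5 + \left(2 - 3^{2}\right) \left(3 + \left(2 - 3^{2}\right)\right)\right) = 18028 - \left(2 - 9\right) \left(-5 + \left(2 - 9\right) \left(3 + \left(2 - 9\right)\right)\right) = 18028 - - 7 \left(-5 - 7 \left(3 - 7\right)\right) = 18028 - - 7 \left(-5 - -28\right) = 18028 - - 7 \left(-5 + 28\right) = 18028 - \left(-7\right) 23 = 18028 - -161 = 18028 + 161 = 18189$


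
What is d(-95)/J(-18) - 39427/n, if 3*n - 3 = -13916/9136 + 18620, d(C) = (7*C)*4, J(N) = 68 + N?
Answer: -4221378506/70885755 ≈ -59.552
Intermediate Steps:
d(C) = 28*C
n = 14177151/2284 (n = 1 + (-13916/9136 + 18620)/3 = 1 + (-13916*1/9136 + 18620)/3 = 1 + (-3479/2284 + 18620)/3 = 1 + (⅓)*(42524601/2284) = 1 + 14174867/2284 = 14177151/2284 ≈ 6207.2)
d(-95)/J(-18) - 39427/n = (28*(-95))/(68 - 18) - 39427/14177151/2284 = -2660/50 - 39427*2284/14177151 = -2660*1/50 - 90051268/14177151 = -266/5 - 90051268/14177151 = -4221378506/70885755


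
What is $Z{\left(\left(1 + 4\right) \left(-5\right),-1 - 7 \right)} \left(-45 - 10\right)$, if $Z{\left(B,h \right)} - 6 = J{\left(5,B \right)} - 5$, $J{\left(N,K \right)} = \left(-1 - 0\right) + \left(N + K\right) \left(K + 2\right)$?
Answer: $-25300$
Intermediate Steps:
$J{\left(N,K \right)} = -1 + \left(2 + K\right) \left(K + N\right)$ ($J{\left(N,K \right)} = \left(-1 + \left(-2 + 2\right)\right) + \left(K + N\right) \left(2 + K\right) = \left(-1 + 0\right) + \left(2 + K\right) \left(K + N\right) = -1 + \left(2 + K\right) \left(K + N\right)$)
$Z{\left(B,h \right)} = 10 + B^{2} + 7 B$ ($Z{\left(B,h \right)} = 6 - \left(-4 - B^{2} - 2 B - B 5\right) = 6 - \left(-4 - B^{2} - 7 B\right) = 6 + \left(4 + B^{2} + 7 B\right) = 10 + B^{2} + 7 B$)
$Z{\left(\left(1 + 4\right) \left(-5\right),-1 - 7 \right)} \left(-45 - 10\right) = \left(10 + \left(\left(1 + 4\right) \left(-5\right)\right)^{2} + 7 \left(1 + 4\right) \left(-5\right)\right) \left(-45 - 10\right) = \left(10 + \left(5 \left(-5\right)\right)^{2} + 7 \cdot 5 \left(-5\right)\right) \left(-55\right) = \left(10 + \left(-25\right)^{2} + 7 \left(-25\right)\right) \left(-55\right) = \left(10 + 625 - 175\right) \left(-55\right) = 460 \left(-55\right) = -25300$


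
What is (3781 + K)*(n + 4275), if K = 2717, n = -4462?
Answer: -1215126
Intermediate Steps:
(3781 + K)*(n + 4275) = (3781 + 2717)*(-4462 + 4275) = 6498*(-187) = -1215126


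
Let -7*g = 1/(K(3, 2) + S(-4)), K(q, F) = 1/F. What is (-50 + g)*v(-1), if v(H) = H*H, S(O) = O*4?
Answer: -10848/217 ≈ -49.991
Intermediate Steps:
S(O) = 4*O
v(H) = H²
g = 2/217 (g = -1/(7*(1/2 + 4*(-4))) = -1/(7*(½ - 16)) = -1/(7*(-31/2)) = -⅐*(-2/31) = 2/217 ≈ 0.0092166)
(-50 + g)*v(-1) = (-50 + 2/217)*(-1)² = -10848/217*1 = -10848/217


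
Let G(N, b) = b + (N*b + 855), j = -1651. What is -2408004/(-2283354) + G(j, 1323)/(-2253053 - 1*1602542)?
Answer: 158519816989/97818758507 ≈ 1.6205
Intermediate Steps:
G(N, b) = 855 + b + N*b (G(N, b) = b + (855 + N*b) = 855 + b + N*b)
-2408004/(-2283354) + G(j, 1323)/(-2253053 - 1*1602542) = -2408004/(-2283354) + (855 + 1323 - 1651*1323)/(-2253053 - 1*1602542) = -2408004*(-1/2283354) + (855 + 1323 - 2184273)/(-2253053 - 1602542) = 133778/126853 - 2182095/(-3855595) = 133778/126853 - 2182095*(-1/3855595) = 133778/126853 + 436419/771119 = 158519816989/97818758507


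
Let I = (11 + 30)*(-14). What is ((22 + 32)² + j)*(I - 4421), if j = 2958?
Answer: -29340630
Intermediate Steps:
I = -574 (I = 41*(-14) = -574)
((22 + 32)² + j)*(I - 4421) = ((22 + 32)² + 2958)*(-574 - 4421) = (54² + 2958)*(-4995) = (2916 + 2958)*(-4995) = 5874*(-4995) = -29340630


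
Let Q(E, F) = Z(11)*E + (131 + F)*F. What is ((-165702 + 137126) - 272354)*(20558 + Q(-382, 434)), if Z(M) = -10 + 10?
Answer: -79977564240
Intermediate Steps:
Z(M) = 0
Q(E, F) = F*(131 + F) (Q(E, F) = 0*E + (131 + F)*F = 0 + F*(131 + F) = F*(131 + F))
((-165702 + 137126) - 272354)*(20558 + Q(-382, 434)) = ((-165702 + 137126) - 272354)*(20558 + 434*(131 + 434)) = (-28576 - 272354)*(20558 + 434*565) = -300930*(20558 + 245210) = -300930*265768 = -79977564240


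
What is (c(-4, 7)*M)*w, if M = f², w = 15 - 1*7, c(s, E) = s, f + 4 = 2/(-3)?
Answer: -6272/9 ≈ -696.89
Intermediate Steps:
f = -14/3 (f = -4 + 2/(-3) = -4 + 2*(-⅓) = -4 - ⅔ = -14/3 ≈ -4.6667)
w = 8 (w = 15 - 7 = 8)
M = 196/9 (M = (-14/3)² = 196/9 ≈ 21.778)
(c(-4, 7)*M)*w = -4*196/9*8 = -784/9*8 = -6272/9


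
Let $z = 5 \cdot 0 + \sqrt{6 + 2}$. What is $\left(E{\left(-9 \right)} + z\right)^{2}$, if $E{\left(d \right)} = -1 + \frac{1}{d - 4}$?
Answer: $\frac{1548}{169} - \frac{56 \sqrt{2}}{13} \approx 3.0678$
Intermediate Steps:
$z = 2 \sqrt{2}$ ($z = 0 + \sqrt{8} = 0 + 2 \sqrt{2} = 2 \sqrt{2} \approx 2.8284$)
$E{\left(d \right)} = -1 + \frac{1}{-4 + d}$
$\left(E{\left(-9 \right)} + z\right)^{2} = \left(\frac{5 - -9}{-4 - 9} + 2 \sqrt{2}\right)^{2} = \left(\frac{5 + 9}{-13} + 2 \sqrt{2}\right)^{2} = \left(\left(- \frac{1}{13}\right) 14 + 2 \sqrt{2}\right)^{2} = \left(- \frac{14}{13} + 2 \sqrt{2}\right)^{2}$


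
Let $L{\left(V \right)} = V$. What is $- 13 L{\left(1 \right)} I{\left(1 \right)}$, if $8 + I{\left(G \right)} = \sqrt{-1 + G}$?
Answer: $104$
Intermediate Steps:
$I{\left(G \right)} = -8 + \sqrt{-1 + G}$
$- 13 L{\left(1 \right)} I{\left(1 \right)} = \left(-13\right) 1 \left(-8 + \sqrt{-1 + 1}\right) = - 13 \left(-8 + \sqrt{0}\right) = - 13 \left(-8 + 0\right) = \left(-13\right) \left(-8\right) = 104$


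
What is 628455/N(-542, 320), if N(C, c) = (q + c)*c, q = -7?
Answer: 125691/20032 ≈ 6.2745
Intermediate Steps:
N(C, c) = c*(-7 + c) (N(C, c) = (-7 + c)*c = c*(-7 + c))
628455/N(-542, 320) = 628455/((320*(-7 + 320))) = 628455/((320*313)) = 628455/100160 = 628455*(1/100160) = 125691/20032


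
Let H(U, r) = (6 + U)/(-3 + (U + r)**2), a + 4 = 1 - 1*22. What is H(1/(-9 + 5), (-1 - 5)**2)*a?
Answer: -100/887 ≈ -0.11274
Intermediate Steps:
a = -25 (a = -4 + (1 - 1*22) = -4 + (1 - 22) = -4 - 21 = -25)
H(U, r) = (6 + U)/(-3 + (U + r)**2)
H(1/(-9 + 5), (-1 - 5)**2)*a = ((6 + 1/(-9 + 5))/(-3 + (1/(-9 + 5) + (-1 - 5)**2)**2))*(-25) = ((6 + 1/(-4))/(-3 + (1/(-4) + (-6)**2)**2))*(-25) = ((6 - 1/4)/(-3 + (-1/4 + 36)**2))*(-25) = ((23/4)/(-3 + (143/4)**2))*(-25) = ((23/4)/(-3 + 20449/16))*(-25) = ((23/4)/(20401/16))*(-25) = ((16/20401)*(23/4))*(-25) = (4/887)*(-25) = -100/887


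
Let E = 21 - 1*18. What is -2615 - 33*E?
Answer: -2714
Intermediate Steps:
E = 3 (E = 21 - 18 = 3)
-2615 - 33*E = -2615 - 33*3 = -2615 - 1*99 = -2615 - 99 = -2714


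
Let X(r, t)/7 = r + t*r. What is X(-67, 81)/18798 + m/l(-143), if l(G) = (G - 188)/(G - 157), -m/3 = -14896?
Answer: 126000388801/3111069 ≈ 40501.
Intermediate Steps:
X(r, t) = 7*r + 7*r*t (X(r, t) = 7*(r + t*r) = 7*(r + r*t) = 7*r + 7*r*t)
m = 44688 (m = -3*(-14896) = 44688)
l(G) = (-188 + G)/(-157 + G)
X(-67, 81)/18798 + m/l(-143) = (7*(-67)*(1 + 81))/18798 + 44688/(((-188 - 143)/(-157 - 143))) = (7*(-67)*82)*(1/18798) + 44688/((-331/(-300))) = -38458*1/18798 + 44688/((-1/300*(-331))) = -19229/9399 + 44688/(331/300) = -19229/9399 + 44688*(300/331) = -19229/9399 + 13406400/331 = 126000388801/3111069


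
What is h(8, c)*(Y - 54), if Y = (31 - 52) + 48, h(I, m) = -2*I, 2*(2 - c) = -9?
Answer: 432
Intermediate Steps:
c = 13/2 (c = 2 - 1/2*(-9) = 2 + 9/2 = 13/2 ≈ 6.5000)
Y = 27 (Y = -21 + 48 = 27)
h(8, c)*(Y - 54) = (-2*8)*(27 - 54) = -16*(-27) = 432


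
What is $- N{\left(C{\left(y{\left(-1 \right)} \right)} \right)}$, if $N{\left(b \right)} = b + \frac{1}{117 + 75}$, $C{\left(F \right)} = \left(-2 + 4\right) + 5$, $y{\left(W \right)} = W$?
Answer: $- \frac{1345}{192} \approx -7.0052$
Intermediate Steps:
$C{\left(F \right)} = 7$ ($C{\left(F \right)} = 2 + 5 = 7$)
$N{\left(b \right)} = \frac{1}{192} + b$ ($N{\left(b \right)} = b + \frac{1}{192} = \frac{1}{192} + b$)
$- N{\left(C{\left(y{\left(-1 \right)} \right)} \right)} = - (\frac{1}{192} + 7) = \left(-1\right) \frac{1345}{192} = - \frac{1345}{192}$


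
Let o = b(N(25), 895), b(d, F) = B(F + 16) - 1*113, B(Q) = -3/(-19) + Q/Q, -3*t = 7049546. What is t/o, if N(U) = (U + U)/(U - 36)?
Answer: 133941374/6375 ≈ 21010.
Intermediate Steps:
t = -7049546/3 (t = -1/3*7049546 = -7049546/3 ≈ -2.3498e+6)
B(Q) = 22/19 (B(Q) = -3*(-1/19) + 1 = 3/19 + 1 = 22/19)
N(U) = 2*U/(-36 + U) (N(U) = (2*U)/(-36 + U) = 2*U/(-36 + U))
b(d, F) = -2125/19 (b(d, F) = 22/19 - 1*113 = 22/19 - 113 = -2125/19)
o = -2125/19 ≈ -111.84
t/o = -7049546/(3*(-2125/19)) = -7049546/3*(-19/2125) = 133941374/6375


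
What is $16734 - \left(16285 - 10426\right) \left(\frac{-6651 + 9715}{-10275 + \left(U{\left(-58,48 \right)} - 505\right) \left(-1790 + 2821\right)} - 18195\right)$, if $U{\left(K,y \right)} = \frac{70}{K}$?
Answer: $\frac{1645491966262449}{15433055} \approx 1.0662 \cdot 10^{8}$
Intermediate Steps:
$16734 - \left(16285 - 10426\right) \left(\frac{-6651 + 9715}{-10275 + \left(U{\left(-58,48 \right)} - 505\right) \left(-1790 + 2821\right)} - 18195\right) = 16734 - \left(16285 - 10426\right) \left(\frac{-6651 + 9715}{-10275 + \left(\frac{70}{-58} - 505\right) \left(-1790 + 2821\right)} - 18195\right) = 16734 - 5859 \left(\frac{3064}{-10275 + \left(70 \left(- \frac{1}{58}\right) - 505\right) 1031} - 18195\right) = 16734 - 5859 \left(\frac{3064}{-10275 + \left(- \frac{35}{29} - 505\right) 1031} - 18195\right) = 16734 - 5859 \left(\frac{3064}{-10275 - \frac{15135080}{29}} - 18195\right) = 16734 - 5859 \left(\frac{3064}{- \frac{15433055}{29}} - 18195\right) = 16734 - 5859 \left(3064 \left(- \frac{29}{15433055}\right) - 18195\right) = 16734 - 5859 \left(- \frac{88856}{15433055} - 18195\right) = 16734 - 5859 \left(- \frac{280804524581}{15433055}\right) = 16734 - - \frac{1645233709520079}{15433055} = 16734 + \frac{1645233709520079}{15433055} = \frac{1645491966262449}{15433055}$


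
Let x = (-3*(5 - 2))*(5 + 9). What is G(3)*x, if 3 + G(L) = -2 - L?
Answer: 1008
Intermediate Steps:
G(L) = -5 - L (G(L) = -3 + (-2 - L) = -5 - L)
x = -126 (x = -3*3*14 = -9*14 = -126)
G(3)*x = (-5 - 1*3)*(-126) = (-5 - 3)*(-126) = -8*(-126) = 1008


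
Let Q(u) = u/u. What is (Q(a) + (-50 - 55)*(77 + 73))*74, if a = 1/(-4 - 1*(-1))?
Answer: -1165426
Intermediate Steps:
a = -⅓ (a = 1/(-4 + 1) = 1/(-3) = -⅓ ≈ -0.33333)
Q(u) = 1
(Q(a) + (-50 - 55)*(77 + 73))*74 = (1 + (-50 - 55)*(77 + 73))*74 = (1 - 105*150)*74 = (1 - 15750)*74 = -15749*74 = -1165426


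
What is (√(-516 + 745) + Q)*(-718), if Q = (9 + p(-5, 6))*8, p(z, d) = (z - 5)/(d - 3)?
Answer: -97648/3 - 718*√229 ≈ -43415.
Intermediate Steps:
p(z, d) = (-5 + z)/(-3 + d)
Q = 136/3 (Q = (9 + (-5 - 5)/(-3 + 6))*8 = (9 - 10/3)*8 = (17/3)*8 = 136/3 ≈ 45.333)
(√(-516 + 745) + Q)*(-718) = (√(-516 + 745) + 136/3)*(-718) = (√229 + 136/3)*(-718) = (136/3 + √229)*(-718) = -97648/3 - 718*√229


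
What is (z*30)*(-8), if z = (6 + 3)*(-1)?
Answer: 2160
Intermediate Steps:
z = -9 (z = 9*(-1) = -9)
(z*30)*(-8) = -9*30*(-8) = -270*(-8) = 2160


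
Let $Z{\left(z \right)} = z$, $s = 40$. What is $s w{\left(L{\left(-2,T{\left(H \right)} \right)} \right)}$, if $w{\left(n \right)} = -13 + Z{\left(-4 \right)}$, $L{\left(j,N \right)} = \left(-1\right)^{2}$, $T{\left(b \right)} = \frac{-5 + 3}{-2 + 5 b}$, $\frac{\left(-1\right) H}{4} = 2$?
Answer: $-680$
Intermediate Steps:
$H = -8$ ($H = \left(-4\right) 2 = -8$)
$T{\left(b \right)} = - \frac{2}{-2 + 5 b}$
$L{\left(j,N \right)} = 1$
$w{\left(n \right)} = -17$ ($w{\left(n \right)} = -13 - 4 = -17$)
$s w{\left(L{\left(-2,T{\left(H \right)} \right)} \right)} = 40 \left(-17\right) = -680$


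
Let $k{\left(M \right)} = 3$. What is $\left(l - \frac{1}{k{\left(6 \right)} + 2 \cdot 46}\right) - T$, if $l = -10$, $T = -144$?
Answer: $\frac{12729}{95} \approx 133.99$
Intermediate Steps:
$\left(l - \frac{1}{k{\left(6 \right)} + 2 \cdot 46}\right) - T = \left(-10 - \frac{1}{3 + 2 \cdot 46}\right) - -144 = \left(-10 - \frac{1}{3 + 92}\right) + 144 = \left(-10 - \frac{1}{95}\right) + 144 = - \frac{951}{95} + 144 = \frac{12729}{95}$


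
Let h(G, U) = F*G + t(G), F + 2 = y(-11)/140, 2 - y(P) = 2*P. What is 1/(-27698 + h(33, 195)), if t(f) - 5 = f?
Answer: -35/970212 ≈ -3.6075e-5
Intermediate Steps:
t(f) = 5 + f
y(P) = 2 - 2*P
F = -64/35 (F = -2 + (2 - 2*(-11))/140 = -2 + (2 + 22)*(1/140) = -2 + 24*(1/140) = -2 + 6/35 = -64/35 ≈ -1.8286)
h(G, U) = 5 - 29*G/35 (h(G, U) = -64*G/35 + (5 + G) = 5 - 29*G/35)
1/(-27698 + h(33, 195)) = 1/(-27698 + (5 - 29/35*33)) = 1/(-27698 + (5 - 957/35)) = 1/(-27698 - 782/35) = 1/(-970212/35) = -35/970212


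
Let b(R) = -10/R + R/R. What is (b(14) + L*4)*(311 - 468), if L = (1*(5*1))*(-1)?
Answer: 21666/7 ≈ 3095.1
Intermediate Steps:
L = -5 (L = (1*5)*(-1) = 5*(-1) = -5)
b(R) = 1 - 10/R (b(R) = -10/R + 1 = 1 - 10/R)
(b(14) + L*4)*(311 - 468) = ((-10 + 14)/14 - 5*4)*(311 - 468) = ((1/14)*4 - 20)*(-157) = (2/7 - 20)*(-157) = -138/7*(-157) = 21666/7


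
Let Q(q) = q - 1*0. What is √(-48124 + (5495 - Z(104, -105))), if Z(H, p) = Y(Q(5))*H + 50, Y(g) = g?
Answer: I*√43199 ≈ 207.84*I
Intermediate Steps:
Q(q) = q (Q(q) = q + 0 = q)
Z(H, p) = 50 + 5*H (Z(H, p) = 5*H + 50 = 50 + 5*H)
√(-48124 + (5495 - Z(104, -105))) = √(-48124 + (5495 - (50 + 5*104))) = √(-48124 + (5495 - (50 + 520))) = √(-48124 + (5495 - 1*570)) = √(-48124 + (5495 - 570)) = √(-48124 + 4925) = √(-43199) = I*√43199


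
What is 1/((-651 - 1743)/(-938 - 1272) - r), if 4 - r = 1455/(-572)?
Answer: -48620/265487 ≈ -0.18314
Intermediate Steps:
r = 3743/572 (r = 4 - 1455/(-572) = 4 - 1455*(-1)/572 = 4 - 1*(-1455/572) = 4 + 1455/572 = 3743/572 ≈ 6.5437)
1/((-651 - 1743)/(-938 - 1272) - r) = 1/((-651 - 1743)/(-938 - 1272) - 1*3743/572) = 1/(-2394/(-2210) - 3743/572) = 1/(-2394*(-1/2210) - 3743/572) = 1/(1197/1105 - 3743/572) = 1/(-265487/48620) = -48620/265487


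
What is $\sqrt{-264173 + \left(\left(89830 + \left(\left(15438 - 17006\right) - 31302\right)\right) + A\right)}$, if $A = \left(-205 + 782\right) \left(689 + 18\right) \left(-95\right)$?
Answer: $i \sqrt{38961418} \approx 6241.9 i$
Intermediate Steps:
$A = -38754205$ ($A = 577 \cdot 707 \left(-95\right) = 407939 \left(-95\right) = -38754205$)
$\sqrt{-264173 + \left(\left(89830 + \left(\left(15438 - 17006\right) - 31302\right)\right) + A\right)} = \sqrt{-264173 + \left(\left(89830 + \left(\left(15438 - 17006\right) - 31302\right)\right) - 38754205\right)} = \sqrt{-264173 + \left(\left(89830 - 32870\right) - 38754205\right)} = \sqrt{-264173 + \left(56960 - 38754205\right)} = \sqrt{-264173 - 38697245} = \sqrt{-38961418} = i \sqrt{38961418}$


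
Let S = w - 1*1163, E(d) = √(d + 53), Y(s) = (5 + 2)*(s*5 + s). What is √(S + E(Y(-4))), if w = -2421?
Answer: √(-3584 + I*√115) ≈ 0.08957 + 59.867*I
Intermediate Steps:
Y(s) = 42*s (Y(s) = 7*(5*s + s) = 7*(6*s) = 42*s)
E(d) = √(53 + d)
S = -3584 (S = -2421 - 1*1163 = -2421 - 1163 = -3584)
√(S + E(Y(-4))) = √(-3584 + √(53 + 42*(-4))) = √(-3584 + √(53 - 168)) = √(-3584 + √(-115)) = √(-3584 + I*√115)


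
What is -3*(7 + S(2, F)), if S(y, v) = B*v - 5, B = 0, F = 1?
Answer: -6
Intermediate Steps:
S(y, v) = -5 (S(y, v) = 0*v - 5 = 0 - 5 = -5)
-3*(7 + S(2, F)) = -3*(7 - 5) = -3*2 = -6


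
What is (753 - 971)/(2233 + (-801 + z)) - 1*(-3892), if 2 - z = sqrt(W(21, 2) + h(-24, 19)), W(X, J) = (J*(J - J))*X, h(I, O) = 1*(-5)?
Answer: 8003044400/2056361 - 218*I*sqrt(5)/2056361 ≈ 3891.8 - 0.00023705*I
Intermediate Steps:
h(I, O) = -5
W(X, J) = 0 (W(X, J) = (J*0)*X = 0*X = 0)
z = 2 - I*sqrt(5) (z = 2 - sqrt(0 - 5) = 2 - sqrt(-5) = 2 - I*sqrt(5) ≈ 2.0 - 2.2361*I)
(753 - 971)/(2233 + (-801 + z)) - 1*(-3892) = (753 - 971)/(2233 + (-801 + (2 - I*sqrt(5)))) - 1*(-3892) = -218/(2233 + (-799 - I*sqrt(5))) + 3892 = -218/(1434 - I*sqrt(5)) + 3892 = 3892 - 218/(1434 - I*sqrt(5))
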